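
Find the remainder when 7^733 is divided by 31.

Successive squares of 7 mod 31: 7^1≡7, 7^2≡18, 7^4≡14, 7^8≡10, 7^16≡7, 7^32≡18, 7^64≡14, 7^128≡10, 7^256≡7, 7^512≡18.
Since 733 = 1 + 4 + 8 + 16 + 64 + 128 + 512 in binary, 7^733 ≡ 7·14·10·7·14·10·18 ≡ 19 (mod 31).

19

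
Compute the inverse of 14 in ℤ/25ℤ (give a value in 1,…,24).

9

25 = 1·14 + 11
14 = 1·11 + 3
11 = 3·3 + 2
3 = 1·2 + 1
2 = 2·1 + 0
Back-substituting gives 14·9 ≡ 1 (mod 25).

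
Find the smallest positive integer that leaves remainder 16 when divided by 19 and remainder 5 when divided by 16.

Since 16·6 ≡ 1 (mod 19), take x = 5 + 16·((16−5)·6 mod 19) = 5 + 16·9 = 149.
Check: 149 mod 19 = 16, 149 mod 16 = 5.

149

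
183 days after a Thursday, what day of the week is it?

Friday

183 mod 7 = 1 (since 26·7 = 182).
Thursday + 1 day → Friday.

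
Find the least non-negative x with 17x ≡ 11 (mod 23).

17⁻¹ ≡ 19 (mod 23) because 17·19 = 323 = 14·23 + 1.
Multiplying both sides by 19: x ≡ 19·11 = 209 ≡ 2 (mod 23).

2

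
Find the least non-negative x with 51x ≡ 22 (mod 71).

The inverse of 51 mod 71 is 39 (since 51·39 = 1989 ≡ 1).
Multiplying both sides by 39: x ≡ 39·22 = 858 ≡ 6 (mod 71).

6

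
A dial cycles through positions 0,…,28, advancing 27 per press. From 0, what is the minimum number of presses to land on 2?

The inverse of 27 mod 29 is 14 (since 27·14 = 378 ≡ 1).
Multiplying both sides by 14: x ≡ 14·2 = 28 ≡ 28 (mod 29).

28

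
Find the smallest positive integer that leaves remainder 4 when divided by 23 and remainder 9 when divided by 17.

349

x ≡ 9 (mod 17) gives x ∈ {9, 26, 43, 60, 77, 94, 111, 128, …}.
The first of these with x mod 23 = 4 is 349.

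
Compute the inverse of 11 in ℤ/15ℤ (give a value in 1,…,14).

11

11·11 = 121 = 8·15 + 1, so 11⁻¹ ≡ 11 (mod 15).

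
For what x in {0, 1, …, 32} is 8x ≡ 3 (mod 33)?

21

The inverse of 8 mod 33 is 29 (since 8·29 = 232 ≡ 1).
So x ≡ 29·3 = 87 ≡ 21 (mod 33).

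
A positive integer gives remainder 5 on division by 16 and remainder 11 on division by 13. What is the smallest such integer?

37

x ≡ 11 (mod 13) gives x ∈ {11, 24, 37}.
The first of these with x mod 16 = 5 is 37.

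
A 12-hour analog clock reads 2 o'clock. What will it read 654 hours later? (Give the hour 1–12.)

8

654 = 54·12 + 6, so 654 mod 12 = 6.
2 + 6 → 8 on a 12-hour dial.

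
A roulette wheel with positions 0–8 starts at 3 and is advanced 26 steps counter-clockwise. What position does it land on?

26 − 2·9 = 8, so 26 ≡ 8 (mod 9).
(3 − 8) mod 9 = 4.

4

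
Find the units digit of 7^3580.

Last digits of 7^n: 7, 9, 3, 1 (period 4).
3580 mod 4 = 0, so the last digit matches 7^4 = 1.

1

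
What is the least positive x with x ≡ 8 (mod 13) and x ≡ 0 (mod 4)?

x ≡ 0 (mod 4) gives x ∈ {0, 4, 8}.
The first of these with x mod 13 = 8 is 8.

8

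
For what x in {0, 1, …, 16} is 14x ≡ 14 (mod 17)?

1

14⁻¹ ≡ 11 (mod 17) because 14·11 = 154 = 9·17 + 1.
So x ≡ 11·14 = 154 ≡ 1 (mod 17).
Check: 14·1 = 14 = 0·17 + 14.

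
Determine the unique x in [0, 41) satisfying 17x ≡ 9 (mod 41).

17⁻¹ ≡ 29 (mod 41) because 17·29 = 493 = 12·41 + 1.
So x ≡ 29·9 = 261 ≡ 15 (mod 41).

15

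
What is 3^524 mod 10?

1

Powers of 3 mod 10 repeat with period 4: 3, 9, 7, 1.
524 leaves remainder 0 on division by 4, so 3^524 ends in 1.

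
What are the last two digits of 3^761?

Square-and-reduce mod 100: 3^1≡3, 3^2≡9, 3^4≡81, 3^8≡61, 3^16≡21, 3^32≡41, 3^64≡81, 3^128≡61, 3^256≡21, 3^512≡41.
Since 761 = 1 + 8 + 16 + 32 + 64 + 128 + 512 in binary, 3^761 ≡ 3·61·21·41·81·61·41 ≡ 3 (mod 100).

03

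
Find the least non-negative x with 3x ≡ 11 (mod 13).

3⁻¹ ≡ 9 (mod 13) because 3·9 = 27 = 2·13 + 1.
Multiplying both sides by 9: x ≡ 9·11 = 99 ≡ 8 (mod 13).
Check: 3·8 = 24 = 1·13 + 11.

8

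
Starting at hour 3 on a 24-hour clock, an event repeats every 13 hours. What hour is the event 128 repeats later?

128·13 = 1664.
1664 − 69·24 = 8, so 1664 ≡ 8 (mod 24).
(3 + 8) mod 24 = 11.

11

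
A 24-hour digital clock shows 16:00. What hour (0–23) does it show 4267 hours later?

4267 = 177·24 + 19, so 4267 mod 24 = 19.
(16 + 19) mod 24 = 11.

11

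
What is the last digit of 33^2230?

9

Powers of 3 mod 10 repeat with period 4: 3, 9, 7, 1.
2230 leaves remainder 2 on division by 4, so 33^2230 ends in 9.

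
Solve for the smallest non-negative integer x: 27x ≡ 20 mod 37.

35

27⁻¹ ≡ 11 (mod 37) because 27·11 = 297 = 8·37 + 1.
So x ≡ 11·20 = 220 ≡ 35 (mod 37).
Check: 27·35 = 945 = 25·37 + 20.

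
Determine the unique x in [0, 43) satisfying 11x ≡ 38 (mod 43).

11⁻¹ ≡ 4 (mod 43) because 11·4 = 44 = 1·43 + 1.
Multiplying both sides by 4: x ≡ 4·38 = 152 ≡ 23 (mod 43).

23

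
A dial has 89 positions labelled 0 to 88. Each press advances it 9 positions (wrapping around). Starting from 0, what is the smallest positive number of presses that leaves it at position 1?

10

89 = 9·9 + 8
9 = 1·8 + 1
8 = 8·1 + 0
Back-substituting gives 9·10 ≡ 1 (mod 89).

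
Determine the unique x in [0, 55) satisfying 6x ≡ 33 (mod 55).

6⁻¹ ≡ 46 (mod 55) because 6·46 = 276 = 5·55 + 1.
So x ≡ 46·33 = 1518 ≡ 33 (mod 55).
Check: 6·33 = 198 = 3·55 + 33.

33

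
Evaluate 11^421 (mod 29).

11

By repeated squaring mod 29: 11^1≡11, 11^2≡5, 11^4≡25, 11^8≡16, 11^16≡24, 11^32≡25, 11^64≡16, 11^128≡24, 11^256≡25.
421 = 1 + 4 + 32 + 128 + 256, so 11^421 ≡ 11·25·25·24·25 ≡ 11 (mod 29).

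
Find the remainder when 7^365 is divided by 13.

11

By repeated squaring mod 13: 7^1≡7, 7^2≡10, 7^4≡9, 7^8≡3, 7^16≡9, 7^32≡3, 7^64≡9, 7^128≡3, 7^256≡9.
365 = 1 + 4 + 8 + 32 + 64 + 256, so 7^365 ≡ 7·9·3·3·9·9 ≡ 11 (mod 13).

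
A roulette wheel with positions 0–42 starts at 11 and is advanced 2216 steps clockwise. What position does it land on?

34

2216 mod 43 = 23 (since 51·43 = 2193).
(11 + 23) mod 43 = 34.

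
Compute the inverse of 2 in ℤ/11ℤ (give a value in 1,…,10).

6

2·6 = 12 = 1·11 + 1, so 2⁻¹ ≡ 6 (mod 11).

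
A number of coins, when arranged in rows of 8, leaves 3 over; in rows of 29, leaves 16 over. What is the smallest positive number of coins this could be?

219

x ≡ 3 (mod 8) gives x ∈ {3, 11, 19, 27, 35, 43, 51, 59, …}.
The first of these with x mod 29 = 16 is 219.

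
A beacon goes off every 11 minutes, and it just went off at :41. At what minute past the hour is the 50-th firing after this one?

50·11 = 550.
550 − 9·60 = 10, so 550 ≡ 10 (mod 60).
(41 + 10) mod 60 = 51.

51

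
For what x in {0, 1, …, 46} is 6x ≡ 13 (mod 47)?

10

The inverse of 6 mod 47 is 8 (since 6·8 = 48 ≡ 1).
So x ≡ 8·13 = 104 ≡ 10 (mod 47).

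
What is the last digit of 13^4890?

9

Last digits of 3^n: 3, 9, 7, 1 (period 4).
4890 leaves remainder 2 on division by 4, so 13^4890 ends in 9.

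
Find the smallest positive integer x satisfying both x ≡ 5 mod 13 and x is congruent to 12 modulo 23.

Since 23·4 ≡ 1 (mod 13), take x = 12 + 23·((5−12)·4 mod 13) = 12 + 23·11 = 265.
Check: 265 mod 13 = 5, 265 mod 23 = 12.

265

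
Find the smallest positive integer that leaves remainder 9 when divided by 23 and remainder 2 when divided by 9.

101

x ≡ 2 (mod 9) gives x ∈ {2, 11, 20, 29, 38, 47, 56, 65, …}.
The first of these with x mod 23 = 9 is 101.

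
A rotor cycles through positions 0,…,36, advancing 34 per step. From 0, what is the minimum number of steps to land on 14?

20

The inverse of 34 mod 37 is 12 (since 34·12 = 408 ≡ 1).
Multiplying both sides by 12: x ≡ 12·14 = 168 ≡ 20 (mod 37).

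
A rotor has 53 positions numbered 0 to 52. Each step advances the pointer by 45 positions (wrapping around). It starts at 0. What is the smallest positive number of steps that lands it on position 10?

12

45⁻¹ ≡ 33 (mod 53) because 45·33 = 1485 = 28·53 + 1.
Multiplying both sides by 33: x ≡ 33·10 = 330 ≡ 12 (mod 53).
Check: 45·12 = 540 = 10·53 + 10.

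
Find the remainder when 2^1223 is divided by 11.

Square-and-reduce mod 11: 2^1≡2, 2^2≡4, 2^4≡5, 2^8≡3, 2^16≡9, 2^32≡4, 2^64≡5, 2^128≡3, 2^256≡9, 2^512≡4, 2^1024≡5.
Since 1223 = 1 + 2 + 4 + 64 + 128 + 1024 in binary, 2^1223 ≡ 2·4·5·5·3·5 ≡ 8 (mod 11).

8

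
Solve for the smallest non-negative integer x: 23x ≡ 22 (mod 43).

29

The inverse of 23 mod 43 is 15 (since 23·15 = 345 ≡ 1).
So x ≡ 15·22 = 330 ≡ 29 (mod 43).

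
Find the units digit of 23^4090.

9

Powers of 3 mod 10 repeat with period 4: 3, 9, 7, 1.
4090 leaves remainder 2 on division by 4, so 23^4090 ends in 9.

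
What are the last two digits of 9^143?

29

Square-and-reduce mod 100: 9^1≡9, 9^2≡81, 9^4≡61, 9^8≡21, 9^16≡41, 9^32≡81, 9^64≡61, 9^128≡21.
143 = 1 + 2 + 4 + 8 + 128, so 9^143 ≡ 9·81·61·21·21 ≡ 29 (mod 100).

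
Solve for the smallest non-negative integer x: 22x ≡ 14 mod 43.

28

22⁻¹ ≡ 2 (mod 43) because 22·2 = 44 = 1·43 + 1.
Multiplying both sides by 2: x ≡ 2·14 = 28 ≡ 28 (mod 43).
Check: 22·28 = 616 = 14·43 + 14.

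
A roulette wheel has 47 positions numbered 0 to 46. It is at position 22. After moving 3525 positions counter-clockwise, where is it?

3525 mod 47 = 0 (since 75·47 = 3525).
(22 − 0) mod 47 = 22.

22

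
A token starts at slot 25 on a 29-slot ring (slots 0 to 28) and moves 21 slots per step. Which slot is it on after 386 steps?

11

386·21 = 8106.
Dividing 8106 by 29 gives quotient 279 and remainder 15.
(25 + 15) mod 29 = 11.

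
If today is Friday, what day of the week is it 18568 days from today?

Dividing 18568 by 7 gives quotient 2652 and remainder 4.
Friday + 4 days → Tuesday.

Tuesday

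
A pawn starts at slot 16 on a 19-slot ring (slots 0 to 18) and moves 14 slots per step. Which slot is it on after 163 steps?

18

163·14 = 2282.
2282 − 120·19 = 2, so 2282 ≡ 2 (mod 19).
(16 + 2) mod 19 = 18.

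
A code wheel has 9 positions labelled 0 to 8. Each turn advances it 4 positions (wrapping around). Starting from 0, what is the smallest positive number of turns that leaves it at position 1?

7

4·7 = 28 = 3·9 + 1, so 4⁻¹ ≡ 7 (mod 9).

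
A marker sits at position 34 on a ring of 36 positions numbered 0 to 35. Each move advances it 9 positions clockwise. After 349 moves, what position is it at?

7

349·9 = 3141.
3141 = 87·36 + 9, so 3141 mod 36 = 9.
(34 + 9) mod 36 = 7.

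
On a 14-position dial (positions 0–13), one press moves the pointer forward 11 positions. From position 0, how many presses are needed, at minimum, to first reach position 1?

9

11·9 = 99 = 7·14 + 1, so 11⁻¹ ≡ 9 (mod 14).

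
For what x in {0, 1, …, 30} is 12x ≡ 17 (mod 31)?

The inverse of 12 mod 31 is 13 (since 12·13 = 156 ≡ 1).
Multiplying both sides by 13: x ≡ 13·17 = 221 ≡ 4 (mod 31).
Check: 12·4 = 48 = 1·31 + 17.

4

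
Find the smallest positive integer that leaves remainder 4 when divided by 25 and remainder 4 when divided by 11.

x ≡ 4 (mod 11) gives x ∈ {4}.
The first of these with x mod 25 = 4 is 4.

4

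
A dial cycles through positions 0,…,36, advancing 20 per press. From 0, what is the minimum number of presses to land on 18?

12

The inverse of 20 mod 37 is 13 (since 20·13 = 260 ≡ 1).
Multiplying both sides by 13: x ≡ 13·18 = 234 ≡ 12 (mod 37).
Check: 20·12 = 240 = 6·37 + 18.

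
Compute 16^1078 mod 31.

Square-and-reduce mod 31: 16^1≡16, 16^2≡8, 16^4≡2, 16^8≡4, 16^16≡16, 16^32≡8, 16^64≡2, 16^128≡4, 16^256≡16, 16^512≡8, 16^1024≡2.
1078 = 2 + 4 + 16 + 32 + 1024, so 16^1078 ≡ 8·2·16·8·2 ≡ 4 (mod 31).

4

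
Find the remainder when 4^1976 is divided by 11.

4

Successive squares of 4 mod 11: 4^1≡4, 4^2≡5, 4^4≡3, 4^8≡9, 4^16≡4, 4^32≡5, 4^64≡3, 4^128≡9, 4^256≡4, 4^512≡5, 4^1024≡3.
1976 = 8 + 16 + 32 + 128 + 256 + 512 + 1024, so 4^1976 ≡ 9·4·5·9·4·5·3 ≡ 4 (mod 11).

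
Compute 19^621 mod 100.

19

Successive squares of 19 mod 100: 19^1≡19, 19^2≡61, 19^4≡21, 19^8≡41, 19^16≡81, 19^32≡61, 19^64≡21, 19^128≡41, 19^256≡81, 19^512≡61.
621 = 1 + 4 + 8 + 32 + 64 + 512, so 19^621 ≡ 19·21·41·61·21·61 ≡ 19 (mod 100).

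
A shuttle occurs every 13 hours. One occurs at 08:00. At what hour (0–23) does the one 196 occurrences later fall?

196·13 = 2548.
2548 mod 24 = 4 (since 106·24 = 2544).
(8 + 4) mod 24 = 12.

12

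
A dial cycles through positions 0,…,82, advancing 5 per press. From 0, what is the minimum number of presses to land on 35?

7

The inverse of 5 mod 83 is 50 (since 5·50 = 250 ≡ 1).
So x ≡ 50·35 = 1750 ≡ 7 (mod 83).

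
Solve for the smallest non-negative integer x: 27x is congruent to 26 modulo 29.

The inverse of 27 mod 29 is 14 (since 27·14 = 378 ≡ 1).
Multiplying both sides by 14: x ≡ 14·26 = 364 ≡ 16 (mod 29).
Check: 27·16 = 432 = 14·29 + 26.

16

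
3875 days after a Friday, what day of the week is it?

3875 − 553·7 = 4, so 3875 ≡ 4 (mod 7).
Friday + 4 days → Tuesday.

Tuesday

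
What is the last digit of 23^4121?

Powers of 3 mod 10 repeat with period 4: 3, 9, 7, 1.
4121 mod 4 = 1, so the last digit matches 3^1 = 3.

3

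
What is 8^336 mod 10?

6

Powers of 8 mod 10 repeat with period 4: 8, 4, 2, 6.
336 leaves remainder 0 on division by 4, so 8^336 ends in 6.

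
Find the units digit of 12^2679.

Last digits of 2^n: 2, 4, 8, 6 (period 4).
2679 leaves remainder 3 on division by 4, so 12^2679 ends in 8.

8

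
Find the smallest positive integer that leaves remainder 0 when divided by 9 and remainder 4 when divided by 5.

Since 5·2 ≡ 1 (mod 9), take x = 4 + 5·((0−4)·2 mod 9) = 4 + 5·1 = 9.
Check: 9 mod 9 = 0, 9 mod 5 = 4.

9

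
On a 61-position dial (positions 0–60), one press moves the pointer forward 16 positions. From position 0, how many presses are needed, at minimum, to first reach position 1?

42

61 = 3·16 + 13
16 = 1·13 + 3
13 = 4·3 + 1
3 = 3·1 + 0
Back-substituting gives 16·42 ≡ 1 (mod 61).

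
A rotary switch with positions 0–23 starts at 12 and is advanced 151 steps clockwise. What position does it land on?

19

151 − 6·24 = 7, so 151 ≡ 7 (mod 24).
(12 + 7) mod 24 = 19.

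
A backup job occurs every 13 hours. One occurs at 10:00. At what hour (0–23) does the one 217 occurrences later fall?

23

217·13 = 2821.
2821 = 117·24 + 13, so 2821 mod 24 = 13.
(10 + 13) mod 24 = 23.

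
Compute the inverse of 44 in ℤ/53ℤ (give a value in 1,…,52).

47

53 = 1·44 + 9
44 = 4·9 + 8
9 = 1·8 + 1
8 = 8·1 + 0
Back-substituting gives 44·47 ≡ 1 (mod 53).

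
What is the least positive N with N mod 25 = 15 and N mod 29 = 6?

615

x ≡ 15 (mod 25) gives x ∈ {15, 40, 65, 90, 115, 140, 165, 190, …}.
The first of these with x mod 29 = 6 is 615.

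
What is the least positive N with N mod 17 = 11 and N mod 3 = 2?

x ≡ 2 (mod 3) gives x ∈ {2, 5, 8, 11}.
The first of these with x mod 17 = 11 is 11.

11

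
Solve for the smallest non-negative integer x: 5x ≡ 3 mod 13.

11

5⁻¹ ≡ 8 (mod 13) because 5·8 = 40 = 3·13 + 1.
So x ≡ 8·3 = 24 ≡ 11 (mod 13).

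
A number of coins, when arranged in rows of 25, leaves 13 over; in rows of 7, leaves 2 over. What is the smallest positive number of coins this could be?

163

x ≡ 2 (mod 7) gives x ∈ {2, 9, 16, 23, 30, 37, 44, 51, …}.
The first of these with x mod 25 = 13 is 163.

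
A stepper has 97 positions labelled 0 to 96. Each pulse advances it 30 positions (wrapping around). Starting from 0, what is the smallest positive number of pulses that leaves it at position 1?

55

30·55 = 1650 = 17·97 + 1, so 30⁻¹ ≡ 55 (mod 97).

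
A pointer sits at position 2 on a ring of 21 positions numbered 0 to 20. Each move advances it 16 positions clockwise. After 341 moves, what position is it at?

341·16 = 5456.
5456 mod 21 = 17 (since 259·21 = 5439).
(2 + 17) mod 21 = 19.

19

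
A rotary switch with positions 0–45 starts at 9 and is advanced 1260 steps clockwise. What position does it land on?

1260 − 27·46 = 18, so 1260 ≡ 18 (mod 46).
(9 + 18) mod 46 = 27.

27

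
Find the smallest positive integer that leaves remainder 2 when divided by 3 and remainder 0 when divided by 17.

17

x ≡ 2 (mod 3) gives x ∈ {2, 5, 8, 11, 14, 17}.
The first of these with x mod 17 = 0 is 17.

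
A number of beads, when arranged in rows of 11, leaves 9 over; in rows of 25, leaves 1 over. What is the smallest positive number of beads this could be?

Since 25·4 ≡ 1 (mod 11), take x = 1 + 25·((9−1)·4 mod 11) = 1 + 25·10 = 251.
Check: 251 mod 11 = 9, 251 mod 25 = 1.

251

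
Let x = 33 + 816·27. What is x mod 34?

816·27 = 22032.
22032 mod 34 = 0 (since 648·34 = 22032).
(33 + 0) mod 34 = 33.

33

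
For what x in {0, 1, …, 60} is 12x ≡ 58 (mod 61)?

The inverse of 12 mod 61 is 56 (since 12·56 = 672 ≡ 1).
So x ≡ 56·58 = 3248 ≡ 15 (mod 61).

15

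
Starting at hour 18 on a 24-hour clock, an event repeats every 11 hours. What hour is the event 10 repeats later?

10·11 = 110.
110 − 4·24 = 14, so 110 ≡ 14 (mod 24).
(18 + 14) mod 24 = 8.

8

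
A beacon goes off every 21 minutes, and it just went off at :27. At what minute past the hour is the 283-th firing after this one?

30

283·21 = 5943.
5943 − 99·60 = 3, so 5943 ≡ 3 (mod 60).
(27 + 3) mod 60 = 30.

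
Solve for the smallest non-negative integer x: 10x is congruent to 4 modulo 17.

14

The inverse of 10 mod 17 is 12 (since 10·12 = 120 ≡ 1).
So x ≡ 12·4 = 48 ≡ 14 (mod 17).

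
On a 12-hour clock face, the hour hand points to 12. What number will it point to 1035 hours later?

1035 − 86·12 = 3, so 1035 ≡ 3 (mod 12).
12 + 3 → 3 on a 12-hour dial.

3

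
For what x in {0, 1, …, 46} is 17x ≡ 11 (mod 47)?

The inverse of 17 mod 47 is 36 (since 17·36 = 612 ≡ 1).
So x ≡ 36·11 = 396 ≡ 20 (mod 47).

20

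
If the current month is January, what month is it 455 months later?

December

455 = 37·12 + 11, so 455 mod 12 = 11.
January + 11 months → December.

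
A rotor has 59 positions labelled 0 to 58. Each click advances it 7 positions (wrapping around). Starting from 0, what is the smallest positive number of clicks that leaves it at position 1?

17

59 = 8·7 + 3
7 = 2·3 + 1
3 = 3·1 + 0
Back-substituting gives 7·17 ≡ 1 (mod 59).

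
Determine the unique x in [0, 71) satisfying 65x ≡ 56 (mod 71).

65⁻¹ ≡ 59 (mod 71) because 65·59 = 3835 = 54·71 + 1.
Multiplying both sides by 59: x ≡ 59·56 = 3304 ≡ 38 (mod 71).

38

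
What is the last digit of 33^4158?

9

The units digit of 33^n cycles with period 4: 3, 9, 7, 1, …
4158 mod 4 = 2, so the last digit matches 3^2 = 9.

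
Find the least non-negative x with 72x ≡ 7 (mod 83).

22

The inverse of 72 mod 83 is 15 (since 72·15 = 1080 ≡ 1).
So x ≡ 15·7 = 105 ≡ 22 (mod 83).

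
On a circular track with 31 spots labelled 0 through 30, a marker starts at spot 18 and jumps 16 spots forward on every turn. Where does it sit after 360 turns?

12

360·16 = 5760.
5760 − 185·31 = 25, so 5760 ≡ 25 (mod 31).
(18 + 25) mod 31 = 12.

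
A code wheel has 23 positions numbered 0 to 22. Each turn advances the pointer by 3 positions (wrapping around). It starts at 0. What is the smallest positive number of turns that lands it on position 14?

20

3⁻¹ ≡ 8 (mod 23) because 3·8 = 24 = 1·23 + 1.
Multiplying both sides by 8: x ≡ 8·14 = 112 ≡ 20 (mod 23).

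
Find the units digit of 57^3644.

1

Last digits of 7^n: 7, 9, 3, 1 (period 4).
3644 leaves remainder 0 on division by 4, so 57^3644 ends in 1.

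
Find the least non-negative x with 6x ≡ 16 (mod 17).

The inverse of 6 mod 17 is 3 (since 6·3 = 18 ≡ 1).
Multiplying both sides by 3: x ≡ 3·16 = 48 ≡ 14 (mod 17).

14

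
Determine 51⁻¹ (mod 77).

51·74 = 3774 = 49·77 + 1, so 51⁻¹ ≡ 74 (mod 77).

74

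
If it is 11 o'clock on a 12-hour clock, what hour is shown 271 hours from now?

Dividing 271 by 12 gives quotient 22 and remainder 7.
11 + 7 → 6 on a 12-hour dial.

6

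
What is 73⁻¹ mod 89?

50

73·50 = 3650 = 41·89 + 1, so 73⁻¹ ≡ 50 (mod 89).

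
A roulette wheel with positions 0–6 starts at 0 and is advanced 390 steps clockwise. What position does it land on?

Dividing 390 by 7 gives quotient 55 and remainder 5.
(0 + 5) mod 7 = 5.

5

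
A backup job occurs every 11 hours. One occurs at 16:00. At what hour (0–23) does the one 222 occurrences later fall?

222·11 = 2442.
Dividing 2442 by 24 gives quotient 101 and remainder 18.
(16 + 18) mod 24 = 10.

10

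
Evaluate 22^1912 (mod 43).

21

Successive squares of 22 mod 43: 22^1≡22, 22^2≡11, 22^4≡35, 22^8≡21, 22^16≡11, 22^32≡35, 22^64≡21, 22^128≡11, 22^256≡35, 22^512≡21, 22^1024≡11.
Since 1912 = 8 + 16 + 32 + 64 + 256 + 512 + 1024 in binary, 22^1912 ≡ 21·11·35·21·35·21·11 ≡ 21 (mod 43).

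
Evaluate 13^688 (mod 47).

Successive squares of 13 mod 47: 13^1≡13, 13^2≡28, 13^4≡32, 13^8≡37, 13^16≡6, 13^32≡36, 13^64≡27, 13^128≡24, 13^256≡12, 13^512≡3.
Since 688 = 16 + 32 + 128 + 512 in binary, 13^688 ≡ 6·36·24·3 ≡ 42 (mod 47).

42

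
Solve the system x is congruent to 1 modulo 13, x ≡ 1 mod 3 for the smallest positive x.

1

x ≡ 1 (mod 3) gives x ∈ {1}.
The first of these with x mod 13 = 1 is 1.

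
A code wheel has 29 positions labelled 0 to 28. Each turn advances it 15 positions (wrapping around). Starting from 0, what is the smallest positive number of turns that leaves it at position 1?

2

15·2 = 30 = 1·29 + 1, so 15⁻¹ ≡ 2 (mod 29).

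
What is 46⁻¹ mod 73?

27

73 = 1·46 + 27
46 = 1·27 + 19
27 = 1·19 + 8
19 = 2·8 + 3
8 = 2·3 + 2
3 = 1·2 + 1
2 = 2·1 + 0
Back-substituting gives 46·27 ≡ 1 (mod 73).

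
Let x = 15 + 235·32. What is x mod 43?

10

235·32 = 7520.
Dividing 7520 by 43 gives quotient 174 and remainder 38.
(15 + 38) mod 43 = 10.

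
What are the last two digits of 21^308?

Successive squares of 21 mod 100: 21^1≡21, 21^2≡41, 21^4≡81, 21^8≡61, 21^16≡21, 21^32≡41, 21^64≡81, 21^128≡61, 21^256≡21.
Since 308 = 4 + 16 + 32 + 256 in binary, 21^308 ≡ 81·21·41·21 ≡ 61 (mod 100).

61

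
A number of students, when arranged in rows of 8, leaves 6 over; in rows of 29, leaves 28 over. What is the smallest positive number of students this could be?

x ≡ 6 (mod 8) gives x ∈ {6, 14, 22, 30, 38, 46, 54, 62, …}.
The first of these with x mod 29 = 28 is 86.

86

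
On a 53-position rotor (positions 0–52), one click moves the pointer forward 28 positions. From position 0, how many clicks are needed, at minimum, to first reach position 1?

28·36 = 1008 = 19·53 + 1, so 28⁻¹ ≡ 36 (mod 53).

36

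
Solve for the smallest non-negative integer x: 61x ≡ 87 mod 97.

The inverse of 61 mod 97 is 35 (since 61·35 = 2135 ≡ 1).
So x ≡ 35·87 = 3045 ≡ 38 (mod 97).

38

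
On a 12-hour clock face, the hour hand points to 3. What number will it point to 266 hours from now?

5

266 = 22·12 + 2, so 266 mod 12 = 2.
3 + 2 → 5 on a 12-hour dial.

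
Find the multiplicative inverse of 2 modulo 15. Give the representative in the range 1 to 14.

8

2·8 = 16 = 1·15 + 1, so 2⁻¹ ≡ 8 (mod 15).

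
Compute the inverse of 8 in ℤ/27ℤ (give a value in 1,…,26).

17

27 = 3·8 + 3
8 = 2·3 + 2
3 = 1·2 + 1
2 = 2·1 + 0
Back-substituting gives 8·17 ≡ 1 (mod 27).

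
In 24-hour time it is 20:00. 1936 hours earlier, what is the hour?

4

Dividing 1936 by 24 gives quotient 80 and remainder 16.
(20 − 16) mod 24 = 4.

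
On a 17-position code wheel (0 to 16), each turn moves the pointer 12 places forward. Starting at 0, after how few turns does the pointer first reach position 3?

13

12⁻¹ ≡ 10 (mod 17) because 12·10 = 120 = 7·17 + 1.
So x ≡ 10·3 = 30 ≡ 13 (mod 17).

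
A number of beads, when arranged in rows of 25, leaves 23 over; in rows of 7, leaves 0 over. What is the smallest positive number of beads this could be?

x ≡ 0 (mod 7) gives x ∈ {0, 7, 14, 21, 28, 35, 42, 49, …}.
The first of these with x mod 25 = 23 is 98.

98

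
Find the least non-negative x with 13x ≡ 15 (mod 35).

13⁻¹ ≡ 27 (mod 35) because 13·27 = 351 = 10·35 + 1.
Multiplying both sides by 27: x ≡ 27·15 = 405 ≡ 20 (mod 35).

20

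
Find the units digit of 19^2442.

Last digits of 9^n: 9, 1 (period 2).
2442 mod 2 = 0, so the last digit matches 9^2 = 1.

1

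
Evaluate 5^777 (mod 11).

Square-and-reduce mod 11: 5^1≡5, 5^2≡3, 5^4≡9, 5^8≡4, 5^16≡5, 5^32≡3, 5^64≡9, 5^128≡4, 5^256≡5, 5^512≡3.
777 = 1 + 8 + 256 + 512, so 5^777 ≡ 5·4·5·3 ≡ 3 (mod 11).

3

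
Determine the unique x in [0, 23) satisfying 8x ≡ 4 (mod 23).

12

8⁻¹ ≡ 3 (mod 23) because 8·3 = 24 = 1·23 + 1.
Multiplying both sides by 3: x ≡ 3·4 = 12 ≡ 12 (mod 23).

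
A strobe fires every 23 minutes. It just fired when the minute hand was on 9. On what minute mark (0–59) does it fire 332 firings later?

332·23 = 7636.
7636 = 127·60 + 16, so 7636 mod 60 = 16.
(9 + 16) mod 60 = 25.

25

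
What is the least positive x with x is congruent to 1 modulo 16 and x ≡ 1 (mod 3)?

Since 3·11 ≡ 1 (mod 16), take x = 1 + 3·((1−1)·11 mod 16) = 1 + 3·0 = 1.
Check: 1 mod 16 = 1, 1 mod 3 = 1.

1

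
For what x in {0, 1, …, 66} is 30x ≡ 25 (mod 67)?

30⁻¹ ≡ 38 (mod 67) because 30·38 = 1140 = 17·67 + 1.
Multiplying both sides by 38: x ≡ 38·25 = 950 ≡ 12 (mod 67).

12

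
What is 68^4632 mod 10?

Last digits of 8^n: 8, 4, 2, 6 (period 4).
4632 leaves remainder 0 on division by 4, so 68^4632 ends in 6.

6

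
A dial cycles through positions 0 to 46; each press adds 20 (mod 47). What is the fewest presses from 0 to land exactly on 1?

20·40 = 800 = 17·47 + 1, so 20⁻¹ ≡ 40 (mod 47).

40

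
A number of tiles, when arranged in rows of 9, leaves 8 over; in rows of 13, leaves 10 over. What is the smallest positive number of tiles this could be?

Since 13·7 ≡ 1 (mod 9), take x = 10 + 13·((8−10)·7 mod 9) = 10 + 13·4 = 62.
Check: 62 mod 9 = 8, 62 mod 13 = 10.

62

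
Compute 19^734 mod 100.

Square-and-reduce mod 100: 19^1≡19, 19^2≡61, 19^4≡21, 19^8≡41, 19^16≡81, 19^32≡61, 19^64≡21, 19^128≡41, 19^256≡81, 19^512≡61.
734 = 2 + 4 + 8 + 16 + 64 + 128 + 512, so 19^734 ≡ 61·21·41·81·21·41·61 ≡ 21 (mod 100).

21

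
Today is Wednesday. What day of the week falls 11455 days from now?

Saturday

11455 mod 7 = 3 (since 1636·7 = 11452).
Wednesday + 3 days → Saturday.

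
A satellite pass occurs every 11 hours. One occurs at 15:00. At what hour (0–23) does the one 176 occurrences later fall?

7

176·11 = 1936.
Dividing 1936 by 24 gives quotient 80 and remainder 16.
(15 + 16) mod 24 = 7.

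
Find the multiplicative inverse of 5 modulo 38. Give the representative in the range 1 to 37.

23

38 = 7·5 + 3
5 = 1·3 + 2
3 = 1·2 + 1
2 = 2·1 + 0
Back-substituting gives 5·23 ≡ 1 (mod 38).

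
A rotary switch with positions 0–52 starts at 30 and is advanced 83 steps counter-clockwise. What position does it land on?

83 mod 53 = 30 (since 1·53 = 53).
(30 − 30) mod 53 = 0.

0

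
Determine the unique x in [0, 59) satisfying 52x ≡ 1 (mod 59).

42

52⁻¹ ≡ 42 (mod 59) because 52·42 = 2184 = 37·59 + 1.
Multiplying both sides by 42: x ≡ 42·1 = 42 ≡ 42 (mod 59).
Check: 52·42 = 2184 = 37·59 + 1.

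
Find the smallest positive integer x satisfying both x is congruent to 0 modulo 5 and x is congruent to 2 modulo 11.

Since 11·1 ≡ 1 (mod 5), take x = 2 + 11·((0−2)·1 mod 5) = 2 + 11·3 = 35.
Check: 35 mod 5 = 0, 35 mod 11 = 2.

35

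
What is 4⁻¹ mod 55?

4·14 = 56 = 1·55 + 1, so 4⁻¹ ≡ 14 (mod 55).

14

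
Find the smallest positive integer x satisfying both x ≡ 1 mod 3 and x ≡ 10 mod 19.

x ≡ 1 (mod 3) gives x ∈ {1, 4, 7, 10}.
The first of these with x mod 19 = 10 is 10.

10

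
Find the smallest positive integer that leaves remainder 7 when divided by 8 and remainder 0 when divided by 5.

15

x ≡ 0 (mod 5) gives x ∈ {0, 5, 10, 15}.
The first of these with x mod 8 = 7 is 15.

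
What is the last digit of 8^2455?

Powers of 8 mod 10 repeat with period 4: 8, 4, 2, 6.
2455 mod 4 = 3, so the last digit matches 8^3 = 2.

2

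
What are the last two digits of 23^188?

81

Square-and-reduce mod 100: 23^1≡23, 23^2≡29, 23^4≡41, 23^8≡81, 23^16≡61, 23^32≡21, 23^64≡41, 23^128≡81.
188 = 4 + 8 + 16 + 32 + 128, so 23^188 ≡ 41·81·61·21·81 ≡ 81 (mod 100).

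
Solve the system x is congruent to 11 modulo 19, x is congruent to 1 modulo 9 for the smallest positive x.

Since 9·17 ≡ 1 (mod 19), take x = 1 + 9·((11−1)·17 mod 19) = 1 + 9·18 = 163.
Check: 163 mod 19 = 11, 163 mod 9 = 1.

163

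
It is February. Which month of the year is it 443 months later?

443 = 36·12 + 11, so 443 mod 12 = 11.
February + 11 months → January.

January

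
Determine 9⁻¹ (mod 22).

5

22 = 2·9 + 4
9 = 2·4 + 1
4 = 4·1 + 0
Back-substituting gives 9·5 ≡ 1 (mod 22).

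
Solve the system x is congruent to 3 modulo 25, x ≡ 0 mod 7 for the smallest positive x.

28

x ≡ 0 (mod 7) gives x ∈ {0, 7, 14, 21, 28}.
The first of these with x mod 25 = 3 is 28.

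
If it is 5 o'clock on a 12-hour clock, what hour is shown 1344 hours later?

5

1344 mod 12 = 0 (since 112·12 = 1344).
5 + 0 → 5 on a 12-hour dial.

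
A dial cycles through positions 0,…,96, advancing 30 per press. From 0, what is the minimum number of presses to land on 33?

69

The inverse of 30 mod 97 is 55 (since 30·55 = 1650 ≡ 1).
So x ≡ 55·33 = 1815 ≡ 69 (mod 97).
Check: 30·69 = 2070 = 21·97 + 33.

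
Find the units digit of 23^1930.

9

The units digit of 23^n cycles with period 4: 3, 9, 7, 1, …
1930 leaves remainder 2 on division by 4, so 23^1930 ends in 9.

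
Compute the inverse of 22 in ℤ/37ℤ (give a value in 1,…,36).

32

22·32 = 704 = 19·37 + 1, so 22⁻¹ ≡ 32 (mod 37).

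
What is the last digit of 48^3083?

Powers of 8 mod 10 repeat with period 4: 8, 4, 2, 6.
3083 mod 4 = 3, so the last digit matches 8^3 = 2.

2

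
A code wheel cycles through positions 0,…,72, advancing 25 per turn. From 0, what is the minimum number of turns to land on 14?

25⁻¹ ≡ 38 (mod 73) because 25·38 = 950 = 13·73 + 1.
So x ≡ 38·14 = 532 ≡ 21 (mod 73).
Check: 25·21 = 525 = 7·73 + 14.

21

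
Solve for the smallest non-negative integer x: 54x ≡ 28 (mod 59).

18

54⁻¹ ≡ 47 (mod 59) because 54·47 = 2538 = 43·59 + 1.
So x ≡ 47·28 = 1316 ≡ 18 (mod 59).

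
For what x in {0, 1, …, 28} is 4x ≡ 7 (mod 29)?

The inverse of 4 mod 29 is 22 (since 4·22 = 88 ≡ 1).
Multiplying both sides by 22: x ≡ 22·7 = 154 ≡ 9 (mod 29).

9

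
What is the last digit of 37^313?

7

The units digit of 37^n cycles with period 4: 7, 9, 3, 1, …
313 mod 4 = 1, so the last digit matches 7^1 = 7.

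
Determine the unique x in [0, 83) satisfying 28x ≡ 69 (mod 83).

28⁻¹ ≡ 3 (mod 83) because 28·3 = 84 = 1·83 + 1.
Multiplying both sides by 3: x ≡ 3·69 = 207 ≡ 41 (mod 83).
Check: 28·41 = 1148 = 13·83 + 69.

41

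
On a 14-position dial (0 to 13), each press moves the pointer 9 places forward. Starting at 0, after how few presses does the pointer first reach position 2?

The inverse of 9 mod 14 is 11 (since 9·11 = 99 ≡ 1).
So x ≡ 11·2 = 22 ≡ 8 (mod 14).

8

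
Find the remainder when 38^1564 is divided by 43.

Square-and-reduce mod 43: 38^1≡38, 38^2≡25, 38^4≡23, 38^8≡13, 38^16≡40, 38^32≡9, 38^64≡38, 38^128≡25, 38^256≡23, 38^512≡13, 38^1024≡40.
1564 = 4 + 8 + 16 + 512 + 1024, so 38^1564 ≡ 23·13·40·13·40 ≡ 24 (mod 43).

24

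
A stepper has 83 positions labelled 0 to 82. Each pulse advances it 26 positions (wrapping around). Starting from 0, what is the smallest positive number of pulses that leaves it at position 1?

16

83 = 3·26 + 5
26 = 5·5 + 1
5 = 5·1 + 0
Back-substituting gives 26·16 ≡ 1 (mod 83).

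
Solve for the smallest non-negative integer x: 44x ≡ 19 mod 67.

44⁻¹ ≡ 32 (mod 67) because 44·32 = 1408 = 21·67 + 1.
Multiplying both sides by 32: x ≡ 32·19 = 608 ≡ 5 (mod 67).
Check: 44·5 = 220 = 3·67 + 19.

5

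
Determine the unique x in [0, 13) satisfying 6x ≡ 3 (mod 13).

7

The inverse of 6 mod 13 is 11 (since 6·11 = 66 ≡ 1).
Multiplying both sides by 11: x ≡ 11·3 = 33 ≡ 7 (mod 13).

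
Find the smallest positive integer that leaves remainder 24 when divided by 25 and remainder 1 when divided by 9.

199

x ≡ 1 (mod 9) gives x ∈ {1, 10, 19, 28, 37, 46, 55, 64, …}.
The first of these with x mod 25 = 24 is 199.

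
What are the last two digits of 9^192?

81

By repeated squaring mod 100: 9^1≡9, 9^2≡81, 9^4≡61, 9^8≡21, 9^16≡41, 9^32≡81, 9^64≡61, 9^128≡21.
192 = 64 + 128, so 9^192 ≡ 61·21 ≡ 81 (mod 100).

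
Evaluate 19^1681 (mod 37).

13

Square-and-reduce mod 37: 19^1≡19, 19^2≡28, 19^4≡7, 19^8≡12, 19^16≡33, 19^32≡16, 19^64≡34, 19^128≡9, 19^256≡7, 19^512≡12, 19^1024≡33.
1681 = 1 + 16 + 128 + 512 + 1024, so 19^1681 ≡ 19·33·9·12·33 ≡ 13 (mod 37).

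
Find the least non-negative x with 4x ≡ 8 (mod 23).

4⁻¹ ≡ 6 (mod 23) because 4·6 = 24 = 1·23 + 1.
Multiplying both sides by 6: x ≡ 6·8 = 48 ≡ 2 (mod 23).
Check: 4·2 = 8 = 0·23 + 8.

2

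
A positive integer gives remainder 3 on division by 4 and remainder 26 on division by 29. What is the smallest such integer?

55

Since 29·1 ≡ 1 (mod 4), take x = 26 + 29·((3−26)·1 mod 4) = 26 + 29·1 = 55.
Check: 55 mod 4 = 3, 55 mod 29 = 26.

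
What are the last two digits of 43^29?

Successive squares of 43 mod 100: 43^1≡43, 43^2≡49, 43^4≡1, 43^8≡1, 43^16≡1.
Since 29 = 1 + 4 + 8 + 16 in binary, 43^29 ≡ 43·1·1·1 ≡ 43 (mod 100).

43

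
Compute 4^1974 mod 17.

16

By repeated squaring mod 17: 4^1≡4, 4^2≡16, 4^4≡1, 4^8≡1, 4^16≡1, 4^32≡1, 4^64≡1, 4^128≡1, 4^256≡1, 4^512≡1, 4^1024≡1.
1974 = 2 + 4 + 16 + 32 + 128 + 256 + 512 + 1024, so 4^1974 ≡ 16·1·1·1·1·1·1·1 ≡ 16 (mod 17).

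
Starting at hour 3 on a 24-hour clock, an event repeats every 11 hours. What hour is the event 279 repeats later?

279·11 = 3069.
3069 − 127·24 = 21, so 3069 ≡ 21 (mod 24).
(3 + 21) mod 24 = 0.

0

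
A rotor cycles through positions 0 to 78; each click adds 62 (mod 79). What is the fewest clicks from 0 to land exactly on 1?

62·65 = 4030 = 51·79 + 1, so 62⁻¹ ≡ 65 (mod 79).

65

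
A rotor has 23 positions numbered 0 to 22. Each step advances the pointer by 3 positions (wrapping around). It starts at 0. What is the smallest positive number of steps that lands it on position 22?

15

The inverse of 3 mod 23 is 8 (since 3·8 = 24 ≡ 1).
So x ≡ 8·22 = 176 ≡ 15 (mod 23).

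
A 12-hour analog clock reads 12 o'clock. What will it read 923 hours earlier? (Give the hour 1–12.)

1

923 = 76·12 + 11, so 923 mod 12 = 11.
12 − 11 → 1 on a 12-hour dial.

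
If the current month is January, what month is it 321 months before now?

321 − 26·12 = 9, so 321 ≡ 9 (mod 12).
January − 9 months → April.

April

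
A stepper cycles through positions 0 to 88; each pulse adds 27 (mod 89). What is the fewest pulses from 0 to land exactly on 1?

27·33 = 891 = 10·89 + 1, so 27⁻¹ ≡ 33 (mod 89).

33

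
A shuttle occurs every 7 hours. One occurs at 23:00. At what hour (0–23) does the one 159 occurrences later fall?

159·7 = 1113.
1113 mod 24 = 9 (since 46·24 = 1104).
(23 + 9) mod 24 = 8.

8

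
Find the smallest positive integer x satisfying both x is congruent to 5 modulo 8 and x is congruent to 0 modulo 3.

x ≡ 0 (mod 3) gives x ∈ {0, 3, 6, 9, 12, 15, 18, 21}.
The first of these with x mod 8 = 5 is 21.

21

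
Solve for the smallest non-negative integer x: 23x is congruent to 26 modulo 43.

3

The inverse of 23 mod 43 is 15 (since 23·15 = 345 ≡ 1).
So x ≡ 15·26 = 390 ≡ 3 (mod 43).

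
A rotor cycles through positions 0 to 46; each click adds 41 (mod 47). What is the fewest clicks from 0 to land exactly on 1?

41·39 = 1599 = 34·47 + 1, so 41⁻¹ ≡ 39 (mod 47).

39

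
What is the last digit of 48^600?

Last digits of 8^n: 8, 4, 2, 6 (period 4).
600 mod 4 = 0, so the last digit matches 8^4 = 6.

6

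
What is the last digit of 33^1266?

9

Last digits of 3^n: 3, 9, 7, 1 (period 4).
1266 leaves remainder 2 on division by 4, so 33^1266 ends in 9.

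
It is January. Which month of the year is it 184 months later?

184 mod 12 = 4 (since 15·12 = 180).
January + 4 months → May.

May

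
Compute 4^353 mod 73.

By repeated squaring mod 73: 4^1≡4, 4^2≡16, 4^4≡37, 4^8≡55, 4^16≡32, 4^32≡2, 4^64≡4, 4^128≡16, 4^256≡37.
353 = 1 + 32 + 64 + 256, so 4^353 ≡ 4·2·4·37 ≡ 16 (mod 73).

16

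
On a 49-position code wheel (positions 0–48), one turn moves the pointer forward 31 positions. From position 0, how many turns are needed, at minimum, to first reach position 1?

19

49 = 1·31 + 18
31 = 1·18 + 13
18 = 1·13 + 5
13 = 2·5 + 3
5 = 1·3 + 2
3 = 1·2 + 1
2 = 2·1 + 0
Back-substituting gives 31·19 ≡ 1 (mod 49).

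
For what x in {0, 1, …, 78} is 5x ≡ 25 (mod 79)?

5⁻¹ ≡ 16 (mod 79) because 5·16 = 80 = 1·79 + 1.
So x ≡ 16·25 = 400 ≡ 5 (mod 79).
Check: 5·5 = 25 = 0·79 + 25.

5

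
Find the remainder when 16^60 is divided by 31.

1

Successive squares of 16 mod 31: 16^1≡16, 16^2≡8, 16^4≡2, 16^8≡4, 16^16≡16, 16^32≡8.
Since 60 = 4 + 8 + 16 + 32 in binary, 16^60 ≡ 2·4·16·8 ≡ 1 (mod 31).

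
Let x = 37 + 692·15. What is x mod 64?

692·15 = 10380.
10380 = 162·64 + 12, so 10380 mod 64 = 12.
(37 + 12) mod 64 = 49.

49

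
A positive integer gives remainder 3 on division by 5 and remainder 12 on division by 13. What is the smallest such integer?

38

x ≡ 3 (mod 5) gives x ∈ {3, 8, 13, 18, 23, 28, 33, 38}.
The first of these with x mod 13 = 12 is 38.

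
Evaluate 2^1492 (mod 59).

By repeated squaring mod 59: 2^1≡2, 2^2≡4, 2^4≡16, 2^8≡20, 2^16≡46, 2^32≡51, 2^64≡5, 2^128≡25, 2^256≡35, 2^512≡45, 2^1024≡19.
1492 = 4 + 16 + 64 + 128 + 256 + 1024, so 2^1492 ≡ 16·46·5·25·35·19 ≡ 9 (mod 59).

9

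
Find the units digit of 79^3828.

The units digit of 79^n cycles with period 2: 9, 1, …
3828 mod 2 = 0, so the last digit matches 9^2 = 1.

1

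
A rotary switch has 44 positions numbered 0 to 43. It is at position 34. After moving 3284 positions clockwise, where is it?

18

Dividing 3284 by 44 gives quotient 74 and remainder 28.
(34 + 28) mod 44 = 18.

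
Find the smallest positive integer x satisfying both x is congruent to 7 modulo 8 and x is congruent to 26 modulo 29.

x ≡ 7 (mod 8) gives x ∈ {7, 15, 23, 31, 39, 47, 55}.
The first of these with x mod 29 = 26 is 55.

55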